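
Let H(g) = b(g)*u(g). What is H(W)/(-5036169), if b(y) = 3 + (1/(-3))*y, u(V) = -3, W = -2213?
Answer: 2222/5036169 ≈ 0.00044121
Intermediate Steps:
b(y) = 3 - y/3 (b(y) = 3 + (1*(-⅓))*y = 3 - y/3)
H(g) = -9 + g (H(g) = (3 - g/3)*(-3) = -9 + g)
H(W)/(-5036169) = (-9 - 2213)/(-5036169) = -2222*(-1/5036169) = 2222/5036169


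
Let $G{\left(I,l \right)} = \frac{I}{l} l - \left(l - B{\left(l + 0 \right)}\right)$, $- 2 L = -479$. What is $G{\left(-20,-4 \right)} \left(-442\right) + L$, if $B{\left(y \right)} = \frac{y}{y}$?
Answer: $\frac{13739}{2} \approx 6869.5$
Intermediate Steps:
$L = \frac{479}{2}$ ($L = \left(- \frac{1}{2}\right) \left(-479\right) = \frac{479}{2} \approx 239.5$)
$B{\left(y \right)} = 1$
$G{\left(I,l \right)} = 1 + I - l$ ($G{\left(I,l \right)} = \frac{I}{l} l - \left(-1 + l\right) = I - \left(-1 + l\right) = 1 + I - l$)
$G{\left(-20,-4 \right)} \left(-442\right) + L = \left(1 - 20 - -4\right) \left(-442\right) + \frac{479}{2} = \left(1 - 20 + 4\right) \left(-442\right) + \frac{479}{2} = \left(-15\right) \left(-442\right) + \frac{479}{2} = 6630 + \frac{479}{2} = \frac{13739}{2}$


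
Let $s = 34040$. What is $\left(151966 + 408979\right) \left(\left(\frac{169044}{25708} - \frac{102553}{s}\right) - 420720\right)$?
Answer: $- \frac{10326130475990635999}{43755016} \approx -2.36 \cdot 10^{11}$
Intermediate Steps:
$\left(151966 + 408979\right) \left(\left(\frac{169044}{25708} - \frac{102553}{s}\right) - 420720\right) = \left(151966 + 408979\right) \left(\left(\frac{169044}{25708} - \frac{102553}{34040}\right) - 420720\right) = 560945 \left(\left(169044 \cdot \frac{1}{25708} - \frac{102553}{34040}\right) - 420720\right) = 560945 \left(\left(\frac{42261}{6427} - \frac{102553}{34040}\right) - 420720\right) = 560945 \left(\frac{779456309}{218775080} - 420720\right) = 560945 \left(- \frac{92042272201291}{218775080}\right) = - \frac{10326130475990635999}{43755016}$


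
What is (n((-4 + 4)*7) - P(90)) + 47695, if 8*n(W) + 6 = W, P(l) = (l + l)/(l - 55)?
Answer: 1335295/28 ≈ 47689.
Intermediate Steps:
P(l) = 2*l/(-55 + l) (P(l) = (2*l)/(-55 + l) = 2*l/(-55 + l))
n(W) = -3/4 + W/8
(n((-4 + 4)*7) - P(90)) + 47695 = ((-3/4 + ((-4 + 4)*7)/8) - 2*90/(-55 + 90)) + 47695 = ((-3/4 + (0*7)/8) - 2*90/35) + 47695 = ((-3/4 + (1/8)*0) - 2*90/35) + 47695 = ((-3/4 + 0) - 1*36/7) + 47695 = (-3/4 - 36/7) + 47695 = -165/28 + 47695 = 1335295/28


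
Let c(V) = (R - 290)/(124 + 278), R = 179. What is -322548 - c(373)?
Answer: -43221395/134 ≈ -3.2255e+5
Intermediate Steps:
c(V) = -37/134 (c(V) = (179 - 290)/(124 + 278) = -111/402 = -111*1/402 = -37/134)
-322548 - c(373) = -322548 - 1*(-37/134) = -322548 + 37/134 = -43221395/134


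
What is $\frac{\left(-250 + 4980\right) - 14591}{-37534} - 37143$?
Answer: $- \frac{1394115501}{37534} \approx -37143.0$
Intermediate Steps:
$\frac{\left(-250 + 4980\right) - 14591}{-37534} - 37143 = \left(4730 - 14591\right) \left(- \frac{1}{37534}\right) - 37143 = \left(-9861\right) \left(- \frac{1}{37534}\right) - 37143 = \frac{9861}{37534} - 37143 = - \frac{1394115501}{37534}$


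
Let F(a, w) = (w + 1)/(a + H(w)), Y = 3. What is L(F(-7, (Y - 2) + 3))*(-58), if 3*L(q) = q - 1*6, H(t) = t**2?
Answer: 2842/27 ≈ 105.26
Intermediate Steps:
F(a, w) = (1 + w)/(a + w**2) (F(a, w) = (w + 1)/(a + w**2) = (1 + w)/(a + w**2))
L(q) = -2 + q/3 (L(q) = (q - 1*6)/3 = (q - 6)/3 = (-6 + q)/3 = -2 + q/3)
L(F(-7, (Y - 2) + 3))*(-58) = (-2 + ((1 + ((3 - 2) + 3))/(-7 + ((3 - 2) + 3)**2))/3)*(-58) = (-2 + ((1 + (1 + 3))/(-7 + (1 + 3)**2))/3)*(-58) = (-2 + ((1 + 4)/(-7 + 4**2))/3)*(-58) = (-2 + (5/(-7 + 16))/3)*(-58) = (-2 + (5/9)/3)*(-58) = (-2 + ((1/9)*5)/3)*(-58) = (-2 + (1/3)*(5/9))*(-58) = (-2 + 5/27)*(-58) = -49/27*(-58) = 2842/27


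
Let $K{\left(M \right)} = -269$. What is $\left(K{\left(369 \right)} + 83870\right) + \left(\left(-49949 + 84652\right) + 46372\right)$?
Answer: $164676$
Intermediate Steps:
$\left(K{\left(369 \right)} + 83870\right) + \left(\left(-49949 + 84652\right) + 46372\right) = \left(-269 + 83870\right) + \left(\left(-49949 + 84652\right) + 46372\right) = 83601 + \left(34703 + 46372\right) = 83601 + 81075 = 164676$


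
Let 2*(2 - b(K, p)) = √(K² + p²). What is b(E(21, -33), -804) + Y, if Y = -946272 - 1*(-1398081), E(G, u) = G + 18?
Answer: 451811 - 3*√71993/2 ≈ 4.5141e+5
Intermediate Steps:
E(G, u) = 18 + G
Y = 451809 (Y = -946272 + 1398081 = 451809)
b(K, p) = 2 - √(K² + p²)/2
b(E(21, -33), -804) + Y = (2 - √((18 + 21)² + (-804)²)/2) + 451809 = (2 - √(39² + 646416)/2) + 451809 = (2 - √(1521 + 646416)/2) + 451809 = (2 - 3*√71993/2) + 451809 = 451811 - 3*√71993/2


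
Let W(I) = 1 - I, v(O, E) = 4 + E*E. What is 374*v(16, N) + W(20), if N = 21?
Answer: 166411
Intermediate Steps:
v(O, E) = 4 + E**2
374*v(16, N) + W(20) = 374*(4 + 21**2) + (1 - 1*20) = 374*(4 + 441) + (1 - 20) = 374*445 - 19 = 166430 - 19 = 166411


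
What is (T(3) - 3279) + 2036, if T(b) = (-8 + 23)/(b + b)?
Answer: -2481/2 ≈ -1240.5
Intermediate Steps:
T(b) = 15/(2*b) (T(b) = 15/((2*b)) = 15*(1/(2*b)) = 15/(2*b))
(T(3) - 3279) + 2036 = ((15/2)/3 - 3279) + 2036 = ((15/2)*(⅓) - 3279) + 2036 = (5/2 - 3279) + 2036 = -6553/2 + 2036 = -2481/2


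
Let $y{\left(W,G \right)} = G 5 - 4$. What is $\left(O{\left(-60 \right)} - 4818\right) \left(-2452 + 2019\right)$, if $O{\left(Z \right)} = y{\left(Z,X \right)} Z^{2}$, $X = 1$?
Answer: $527394$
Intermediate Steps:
$y{\left(W,G \right)} = -4 + 5 G$ ($y{\left(W,G \right)} = 5 G - 4 = -4 + 5 G$)
$O{\left(Z \right)} = Z^{2}$ ($O{\left(Z \right)} = \left(-4 + 5 \cdot 1\right) Z^{2} = \left(-4 + 5\right) Z^{2} = 1 Z^{2} = Z^{2}$)
$\left(O{\left(-60 \right)} - 4818\right) \left(-2452 + 2019\right) = \left(\left(-60\right)^{2} - 4818\right) \left(-2452 + 2019\right) = \left(3600 - 4818\right) \left(-433\right) = \left(-1218\right) \left(-433\right) = 527394$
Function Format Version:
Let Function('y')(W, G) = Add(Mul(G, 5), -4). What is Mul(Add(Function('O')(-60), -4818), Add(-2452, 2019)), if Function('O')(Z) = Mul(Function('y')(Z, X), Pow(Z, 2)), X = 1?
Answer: 527394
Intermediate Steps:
Function('y')(W, G) = Add(-4, Mul(5, G)) (Function('y')(W, G) = Add(Mul(5, G), -4) = Add(-4, Mul(5, G)))
Function('O')(Z) = Pow(Z, 2) (Function('O')(Z) = Mul(Add(-4, Mul(5, 1)), Pow(Z, 2)) = Mul(Add(-4, 5), Pow(Z, 2)) = Mul(1, Pow(Z, 2)) = Pow(Z, 2))
Mul(Add(Function('O')(-60), -4818), Add(-2452, 2019)) = Mul(Add(Pow(-60, 2), -4818), Add(-2452, 2019)) = Mul(Add(3600, -4818), -433) = Mul(-1218, -433) = 527394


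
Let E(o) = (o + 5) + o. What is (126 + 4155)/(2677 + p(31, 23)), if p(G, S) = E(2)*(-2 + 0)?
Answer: 4281/2659 ≈ 1.6100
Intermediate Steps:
E(o) = 5 + 2*o (E(o) = (5 + o) + o = 5 + 2*o)
p(G, S) = -18 (p(G, S) = (5 + 2*2)*(-2 + 0) = (5 + 4)*(-2) = 9*(-2) = -18)
(126 + 4155)/(2677 + p(31, 23)) = (126 + 4155)/(2677 - 18) = 4281/2659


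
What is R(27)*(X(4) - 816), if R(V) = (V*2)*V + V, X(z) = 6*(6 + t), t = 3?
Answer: -1131570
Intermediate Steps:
X(z) = 54 (X(z) = 6*(6 + 3) = 6*9 = 54)
R(V) = V + 2*V² (R(V) = (2*V)*V + V = 2*V² + V = V + 2*V²)
R(27)*(X(4) - 816) = (27*(1 + 2*27))*(54 - 816) = (27*(1 + 54))*(-762) = (27*55)*(-762) = 1485*(-762) = -1131570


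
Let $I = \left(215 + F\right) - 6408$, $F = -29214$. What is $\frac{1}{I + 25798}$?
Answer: $- \frac{1}{9609} \approx -0.00010407$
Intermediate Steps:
$I = -35407$ ($I = \left(215 - 29214\right) - 6408 = -28999 - 6408 = -35407$)
$\frac{1}{I + 25798} = \frac{1}{-35407 + 25798} = \frac{1}{-9609} = - \frac{1}{9609}$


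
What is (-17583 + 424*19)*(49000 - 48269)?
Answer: -6964237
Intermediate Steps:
(-17583 + 424*19)*(49000 - 48269) = (-17583 + 8056)*731 = -9527*731 = -6964237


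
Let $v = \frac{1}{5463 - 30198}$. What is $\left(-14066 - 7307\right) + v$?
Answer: $- \frac{528661156}{24735} \approx -21373.0$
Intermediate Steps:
$v = - \frac{1}{24735}$ ($v = \frac{1}{-24735} = - \frac{1}{24735} \approx -4.0429 \cdot 10^{-5}$)
$\left(-14066 - 7307\right) + v = \left(-14066 - 7307\right) - \frac{1}{24735} = -21373 - \frac{1}{24735} = - \frac{528661156}{24735}$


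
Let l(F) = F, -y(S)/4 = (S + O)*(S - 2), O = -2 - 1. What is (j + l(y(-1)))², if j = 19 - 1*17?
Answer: 2116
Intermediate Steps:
O = -3
y(S) = -4*(-3 + S)*(-2 + S) (y(S) = -4*(S - 3)*(S - 2) = -4*(-3 + S)*(-2 + S))
j = 2 (j = 19 - 17 = 2)
(j + l(y(-1)))² = (2 + (-24 - 4*(-1)² + 20*(-1)))² = (2 + (-24 - 4*1 - 20))² = (2 + (-24 - 4 - 20))² = (2 - 48)² = (-46)² = 2116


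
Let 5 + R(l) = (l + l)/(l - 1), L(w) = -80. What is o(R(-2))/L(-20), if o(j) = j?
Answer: 11/240 ≈ 0.045833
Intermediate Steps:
R(l) = -5 + 2*l/(-1 + l) (R(l) = -5 + (l + l)/(l - 1) = -5 + (2*l)/(-1 + l) = -5 + 2*l/(-1 + l))
o(R(-2))/L(-20) = ((5 - 3*(-2))/(-1 - 2))/(-80) = ((5 + 6)/(-3))*(-1/80) = -⅓*11*(-1/80) = -11/3*(-1/80) = 11/240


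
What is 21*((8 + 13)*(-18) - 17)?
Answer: -8295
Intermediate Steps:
21*((8 + 13)*(-18) - 17) = 21*(21*(-18) - 17) = 21*(-378 - 17) = 21*(-395) = -8295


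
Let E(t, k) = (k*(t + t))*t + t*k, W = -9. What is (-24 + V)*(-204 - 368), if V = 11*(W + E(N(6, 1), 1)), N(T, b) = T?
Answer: -420420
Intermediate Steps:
E(t, k) = k*t + 2*k*t² (E(t, k) = (k*(2*t))*t + k*t = (2*k*t)*t + k*t = 2*k*t² + k*t = k*t + 2*k*t²)
V = 759 (V = 11*(-9 + 1*6*(1 + 2*6)) = 11*(-9 + 1*6*(1 + 12)) = 11*(-9 + 1*6*13) = 11*(-9 + 78) = 11*69 = 759)
(-24 + V)*(-204 - 368) = (-24 + 759)*(-204 - 368) = 735*(-572) = -420420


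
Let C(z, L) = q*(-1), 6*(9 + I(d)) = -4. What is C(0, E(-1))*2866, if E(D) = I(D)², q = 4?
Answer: -11464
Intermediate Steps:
I(d) = -29/3 (I(d) = -9 + (⅙)*(-4) = -9 - ⅔ = -29/3)
E(D) = 841/9 (E(D) = (-29/3)² = 841/9)
C(z, L) = -4 (C(z, L) = 4*(-1) = -4)
C(0, E(-1))*2866 = -4*2866 = -11464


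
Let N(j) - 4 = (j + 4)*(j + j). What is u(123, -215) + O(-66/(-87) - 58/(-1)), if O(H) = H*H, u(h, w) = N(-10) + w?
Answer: 2827085/841 ≈ 3361.6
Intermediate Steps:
N(j) = 4 + 2*j*(4 + j) (N(j) = 4 + (j + 4)*(j + j) = 4 + (4 + j)*(2*j) = 4 + 2*j*(4 + j))
u(h, w) = 124 + w (u(h, w) = (4 + 2*(-10)**2 + 8*(-10)) + w = (4 + 2*100 - 80) + w = (4 + 200 - 80) + w = 124 + w)
O(H) = H**2
u(123, -215) + O(-66/(-87) - 58/(-1)) = (124 - 215) + (-66/(-87) - 58/(-1))**2 = -91 + (-66*(-1/87) - 58*(-1))**2 = -91 + (22/29 + 58)**2 = -91 + (1704/29)**2 = -91 + 2903616/841 = 2827085/841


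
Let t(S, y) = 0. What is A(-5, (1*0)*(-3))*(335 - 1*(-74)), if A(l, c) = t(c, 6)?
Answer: 0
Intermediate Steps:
A(l, c) = 0
A(-5, (1*0)*(-3))*(335 - 1*(-74)) = 0*(335 - 1*(-74)) = 0*(335 + 74) = 0*409 = 0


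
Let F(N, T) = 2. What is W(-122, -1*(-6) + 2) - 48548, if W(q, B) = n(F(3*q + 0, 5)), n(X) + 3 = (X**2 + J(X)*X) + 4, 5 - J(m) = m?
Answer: -48537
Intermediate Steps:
J(m) = 5 - m
n(X) = 1 + X**2 + X*(5 - X) (n(X) = -3 + ((X**2 + (5 - X)*X) + 4) = -3 + ((X**2 + X*(5 - X)) + 4) = -3 + (4 + X**2 + X*(5 - X)) = 1 + X**2 + X*(5 - X))
W(q, B) = 11 (W(q, B) = 1 + 5*2 = 1 + 10 = 11)
W(-122, -1*(-6) + 2) - 48548 = 11 - 48548 = -48537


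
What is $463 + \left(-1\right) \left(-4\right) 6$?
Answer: $487$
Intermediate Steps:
$463 + \left(-1\right) \left(-4\right) 6 = 463 + 4 \cdot 6 = 463 + 24 = 487$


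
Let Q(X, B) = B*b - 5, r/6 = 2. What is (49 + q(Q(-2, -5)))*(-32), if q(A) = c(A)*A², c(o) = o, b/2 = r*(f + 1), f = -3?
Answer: -415293568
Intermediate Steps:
r = 12 (r = 6*2 = 12)
b = -48 (b = 2*(12*(-3 + 1)) = 2*(12*(-2)) = 2*(-24) = -48)
Q(X, B) = -5 - 48*B (Q(X, B) = B*(-48) - 5 = -48*B - 5 = -5 - 48*B)
q(A) = A³ (q(A) = A*A² = A³)
(49 + q(Q(-2, -5)))*(-32) = (49 + (-5 - 48*(-5))³)*(-32) = (49 + (-5 + 240)³)*(-32) = (49 + 235³)*(-32) = (49 + 12977875)*(-32) = 12977924*(-32) = -415293568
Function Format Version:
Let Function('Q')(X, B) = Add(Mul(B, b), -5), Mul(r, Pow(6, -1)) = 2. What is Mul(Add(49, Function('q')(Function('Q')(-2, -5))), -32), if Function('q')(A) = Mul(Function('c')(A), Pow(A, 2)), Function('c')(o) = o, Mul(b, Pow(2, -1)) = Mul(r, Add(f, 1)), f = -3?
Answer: -415293568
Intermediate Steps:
r = 12 (r = Mul(6, 2) = 12)
b = -48 (b = Mul(2, Mul(12, Add(-3, 1))) = Mul(2, Mul(12, -2)) = Mul(2, -24) = -48)
Function('Q')(X, B) = Add(-5, Mul(-48, B)) (Function('Q')(X, B) = Add(Mul(B, -48), -5) = Add(Mul(-48, B), -5) = Add(-5, Mul(-48, B)))
Function('q')(A) = Pow(A, 3) (Function('q')(A) = Mul(A, Pow(A, 2)) = Pow(A, 3))
Mul(Add(49, Function('q')(Function('Q')(-2, -5))), -32) = Mul(Add(49, Pow(Add(-5, Mul(-48, -5)), 3)), -32) = Mul(Add(49, Pow(Add(-5, 240), 3)), -32) = Mul(Add(49, Pow(235, 3)), -32) = Mul(Add(49, 12977875), -32) = Mul(12977924, -32) = -415293568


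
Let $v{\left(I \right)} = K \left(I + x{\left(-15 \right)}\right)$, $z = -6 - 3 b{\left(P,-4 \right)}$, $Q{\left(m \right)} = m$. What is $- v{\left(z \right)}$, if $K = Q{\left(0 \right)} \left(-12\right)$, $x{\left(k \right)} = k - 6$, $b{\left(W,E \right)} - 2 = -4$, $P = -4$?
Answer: $0$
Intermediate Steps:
$b{\left(W,E \right)} = -2$ ($b{\left(W,E \right)} = 2 - 4 = -2$)
$x{\left(k \right)} = -6 + k$
$K = 0$ ($K = 0 \left(-12\right) = 0$)
$z = 0$ ($z = -6 - -6 = -6 + 6 = 0$)
$v{\left(I \right)} = 0$ ($v{\left(I \right)} = 0 \left(I - 21\right) = 0 \left(-21 + I\right) = 0$)
$- v{\left(z \right)} = \left(-1\right) 0 = 0$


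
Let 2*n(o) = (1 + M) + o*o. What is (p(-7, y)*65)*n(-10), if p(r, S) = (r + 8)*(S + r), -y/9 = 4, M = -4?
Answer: -271115/2 ≈ -1.3556e+5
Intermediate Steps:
y = -36 (y = -9*4 = -36)
n(o) = -3/2 + o²/2 (n(o) = ((1 - 4) + o*o)/2 = (-3 + o²)/2 = -3/2 + o²/2)
p(r, S) = (8 + r)*(S + r)
(p(-7, y)*65)*n(-10) = (((-7)² + 8*(-36) + 8*(-7) - 36*(-7))*65)*(-3/2 + (½)*(-10)²) = ((49 - 288 - 56 + 252)*65)*(-3/2 + (½)*100) = (-43*65)*(-3/2 + 50) = -2795*97/2 = -271115/2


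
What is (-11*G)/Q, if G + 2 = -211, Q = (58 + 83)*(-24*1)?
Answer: -781/1128 ≈ -0.69238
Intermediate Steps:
Q = -3384 (Q = 141*(-24) = -3384)
G = -213 (G = -2 - 211 = -213)
(-11*G)/Q = -11*(-213)/(-3384) = 2343*(-1/3384) = -781/1128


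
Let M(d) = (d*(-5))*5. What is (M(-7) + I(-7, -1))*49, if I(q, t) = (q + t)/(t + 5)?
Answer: 8477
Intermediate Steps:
M(d) = -25*d (M(d) = -5*d*5 = -25*d)
I(q, t) = (q + t)/(5 + t)
(M(-7) + I(-7, -1))*49 = (-25*(-7) + (-7 - 1)/(5 - 1))*49 = (175 - 8/4)*49 = (175 + (¼)*(-8))*49 = (175 - 2)*49 = 173*49 = 8477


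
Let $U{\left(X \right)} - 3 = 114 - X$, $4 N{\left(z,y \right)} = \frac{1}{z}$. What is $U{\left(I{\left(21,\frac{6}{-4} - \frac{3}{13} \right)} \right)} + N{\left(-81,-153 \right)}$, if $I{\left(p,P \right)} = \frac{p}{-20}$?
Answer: $\frac{47809}{405} \approx 118.05$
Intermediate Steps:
$N{\left(z,y \right)} = \frac{1}{4 z}$
$I{\left(p,P \right)} = - \frac{p}{20}$ ($I{\left(p,P \right)} = p \left(- \frac{1}{20}\right) = - \frac{p}{20}$)
$U{\left(X \right)} = 117 - X$ ($U{\left(X \right)} = 3 - \left(-114 + X\right) = 117 - X$)
$U{\left(I{\left(21,\frac{6}{-4} - \frac{3}{13} \right)} \right)} + N{\left(-81,-153 \right)} = \left(117 - \left(- \frac{1}{20}\right) 21\right) + \frac{1}{4 \left(-81\right)} = \left(117 - - \frac{21}{20}\right) + \frac{1}{4} \left(- \frac{1}{81}\right) = \left(117 + \frac{21}{20}\right) - \frac{1}{324} = \frac{2361}{20} - \frac{1}{324} = \frac{47809}{405}$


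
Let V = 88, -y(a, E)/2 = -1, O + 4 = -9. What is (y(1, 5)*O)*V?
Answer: -2288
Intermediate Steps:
O = -13 (O = -4 - 9 = -13)
y(a, E) = 2 (y(a, E) = -2*(-1) = 2)
(y(1, 5)*O)*V = (2*(-13))*88 = -26*88 = -2288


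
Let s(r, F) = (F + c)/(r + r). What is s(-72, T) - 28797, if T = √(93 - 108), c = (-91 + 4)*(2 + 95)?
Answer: -1379443/48 - I*√15/144 ≈ -28738.0 - 0.026896*I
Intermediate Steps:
c = -8439 (c = -87*97 = -8439)
T = I*√15 (T = √(-15) = I*√15 ≈ 3.873*I)
s(r, F) = (-8439 + F)/(2*r) (s(r, F) = (F - 8439)/(r + r) = (-8439 + F)/((2*r)) = (-8439 + F)*(1/(2*r)) = (-8439 + F)/(2*r))
s(-72, T) - 28797 = (½)*(-8439 + I*√15)/(-72) - 28797 = (½)*(-1/72)*(-8439 + I*√15) - 28797 = (2813/48 - I*√15/144) - 28797 = -1379443/48 - I*√15/144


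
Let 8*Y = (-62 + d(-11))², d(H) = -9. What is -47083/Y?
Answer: -376664/5041 ≈ -74.720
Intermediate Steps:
Y = 5041/8 (Y = (-62 - 9)²/8 = (⅛)*(-71)² = (⅛)*5041 = 5041/8 ≈ 630.13)
-47083/Y = -47083/5041/8 = -47083*8/5041 = -376664/5041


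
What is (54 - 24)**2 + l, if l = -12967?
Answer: -12067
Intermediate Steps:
(54 - 24)**2 + l = (54 - 24)**2 - 12967 = 30**2 - 12967 = 900 - 12967 = -12067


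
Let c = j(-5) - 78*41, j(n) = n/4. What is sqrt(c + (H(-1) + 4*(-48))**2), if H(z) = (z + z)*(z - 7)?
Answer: sqrt(111107)/2 ≈ 166.66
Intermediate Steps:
j(n) = n/4 (j(n) = n*(1/4) = n/4)
H(z) = 2*z*(-7 + z) (H(z) = (2*z)*(-7 + z) = 2*z*(-7 + z))
c = -12797/4 (c = (1/4)*(-5) - 78*41 = -5/4 - 3198 = -12797/4 ≈ -3199.3)
sqrt(c + (H(-1) + 4*(-48))**2) = sqrt(-12797/4 + (2*(-1)*(-7 - 1) + 4*(-48))**2) = sqrt(-12797/4 + (2*(-1)*(-8) - 192)**2) = sqrt(-12797/4 + (16 - 192)**2) = sqrt(-12797/4 + (-176)**2) = sqrt(-12797/4 + 30976) = sqrt(111107/4) = sqrt(111107)/2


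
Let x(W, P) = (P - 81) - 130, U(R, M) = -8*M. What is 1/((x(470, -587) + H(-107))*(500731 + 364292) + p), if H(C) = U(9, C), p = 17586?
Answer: 1/50188920 ≈ 1.9925e-8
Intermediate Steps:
H(C) = -8*C
x(W, P) = -211 + P (x(W, P) = (-81 + P) - 130 = -211 + P)
1/((x(470, -587) + H(-107))*(500731 + 364292) + p) = 1/(((-211 - 587) - 8*(-107))*(500731 + 364292) + 17586) = 1/((-798 + 856)*865023 + 17586) = 1/(58*865023 + 17586) = 1/(50171334 + 17586) = 1/50188920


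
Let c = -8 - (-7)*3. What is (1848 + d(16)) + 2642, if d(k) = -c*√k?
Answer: 4438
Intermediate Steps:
c = 13 (c = -8 - 1*(-21) = -8 + 21 = 13)
d(k) = -13*√k
(1848 + d(16)) + 2642 = (1848 - 13*√16) + 2642 = (1848 - 13*4) + 2642 = (1848 - 52) + 2642 = 1796 + 2642 = 4438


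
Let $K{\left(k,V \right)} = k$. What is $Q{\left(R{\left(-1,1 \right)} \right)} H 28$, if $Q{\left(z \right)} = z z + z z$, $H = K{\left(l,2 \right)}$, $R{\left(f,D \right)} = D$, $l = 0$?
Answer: $0$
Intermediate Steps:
$H = 0$
$Q{\left(z \right)} = 2 z^{2}$ ($Q{\left(z \right)} = z^{2} + z^{2} = 2 z^{2}$)
$Q{\left(R{\left(-1,1 \right)} \right)} H 28 = 2 \cdot 1^{2} \cdot 0 \cdot 28 = 2 \cdot 1 \cdot 0 \cdot 28 = 2 \cdot 0 \cdot 28 = 0 \cdot 28 = 0$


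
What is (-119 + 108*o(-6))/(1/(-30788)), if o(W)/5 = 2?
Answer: -29587268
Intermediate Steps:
o(W) = 10 (o(W) = 5*2 = 10)
(-119 + 108*o(-6))/(1/(-30788)) = (-119 + 108*10)/(1/(-30788)) = (-119 + 1080)/(-1/30788) = 961*(-30788) = -29587268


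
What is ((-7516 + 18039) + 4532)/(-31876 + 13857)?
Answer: -15055/18019 ≈ -0.83551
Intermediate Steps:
((-7516 + 18039) + 4532)/(-31876 + 13857) = (10523 + 4532)/(-18019) = 15055*(-1/18019) = -15055/18019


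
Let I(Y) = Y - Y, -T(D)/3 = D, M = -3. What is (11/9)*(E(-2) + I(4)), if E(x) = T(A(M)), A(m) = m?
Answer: 11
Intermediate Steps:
T(D) = -3*D
E(x) = 9 (E(x) = -3*(-3) = 9)
I(Y) = 0
(11/9)*(E(-2) + I(4)) = (11/9)*(9 + 0) = (11*(⅑))*9 = (11/9)*9 = 11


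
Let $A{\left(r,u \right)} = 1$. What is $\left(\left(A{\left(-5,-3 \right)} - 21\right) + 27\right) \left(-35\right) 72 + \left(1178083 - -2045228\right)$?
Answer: $3205671$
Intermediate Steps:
$\left(\left(A{\left(-5,-3 \right)} - 21\right) + 27\right) \left(-35\right) 72 + \left(1178083 - -2045228\right) = \left(\left(1 - 21\right) + 27\right) \left(-35\right) 72 + \left(1178083 - -2045228\right) = \left(-20 + 27\right) \left(-35\right) 72 + \left(1178083 + 2045228\right) = 7 \left(-35\right) 72 + 3223311 = \left(-245\right) 72 + 3223311 = -17640 + 3223311 = 3205671$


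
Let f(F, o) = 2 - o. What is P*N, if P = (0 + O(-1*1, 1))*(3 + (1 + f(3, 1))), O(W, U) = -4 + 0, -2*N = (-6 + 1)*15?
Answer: -750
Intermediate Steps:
N = 75/2 (N = -(-6 + 1)*15/2 = -(-5)*15/2 = -1/2*(-75) = 75/2 ≈ 37.500)
O(W, U) = -4
P = -20 (P = (0 - 4)*(3 + (1 + (2 - 1*1))) = -4*(3 + (1 + (2 - 1))) = -4*(3 + (1 + 1)) = -4*(3 + 2) = -4*5 = -20)
P*N = -20*75/2 = -750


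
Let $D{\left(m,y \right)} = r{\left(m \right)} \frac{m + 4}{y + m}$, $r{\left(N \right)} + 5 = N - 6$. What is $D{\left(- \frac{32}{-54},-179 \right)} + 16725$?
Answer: $\frac{2175271619}{130059} \approx 16725.0$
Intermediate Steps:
$r{\left(N \right)} = -11 + N$ ($r{\left(N \right)} = -5 + \left(N - 6\right) = -5 + \left(-6 + N\right) = -11 + N$)
$D{\left(m,y \right)} = \frac{\left(-11 + m\right) \left(4 + m\right)}{m + y}$ ($D{\left(m,y \right)} = \left(-11 + m\right) \frac{m + 4}{y + m} = \left(-11 + m\right) \frac{4 + m}{m + y} = \frac{\left(-11 + m\right) \left(4 + m\right)}{m + y}$)
$D{\left(- \frac{32}{-54},-179 \right)} + 16725 = \frac{\left(-11 - \frac{32}{-54}\right) \left(4 - \frac{32}{-54}\right)}{- \frac{32}{-54} - 179} + 16725 = \frac{\left(-11 - - \frac{16}{27}\right) \left(4 - - \frac{16}{27}\right)}{\left(-32\right) \left(- \frac{1}{54}\right) - 179} + 16725 = \frac{\left(-11 + \frac{16}{27}\right) \left(4 + \frac{16}{27}\right)}{\frac{16}{27} - 179} + 16725 = \frac{1}{- \frac{4817}{27}} \left(- \frac{281}{27}\right) \frac{124}{27} + 16725 = \left(- \frac{27}{4817}\right) \left(- \frac{281}{27}\right) \frac{124}{27} + 16725 = \frac{34844}{130059} + 16725 = \frac{2175271619}{130059}$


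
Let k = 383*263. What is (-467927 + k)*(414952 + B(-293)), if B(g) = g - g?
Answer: -152369544496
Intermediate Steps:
B(g) = 0
k = 100729
(-467927 + k)*(414952 + B(-293)) = (-467927 + 100729)*(414952 + 0) = -367198*414952 = -152369544496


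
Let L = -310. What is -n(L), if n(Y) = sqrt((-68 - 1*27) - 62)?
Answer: -I*sqrt(157) ≈ -12.53*I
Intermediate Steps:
n(Y) = I*sqrt(157) (n(Y) = sqrt((-68 - 27) - 62) = sqrt(-95 - 62) = sqrt(-157) = I*sqrt(157))
-n(L) = -I*sqrt(157)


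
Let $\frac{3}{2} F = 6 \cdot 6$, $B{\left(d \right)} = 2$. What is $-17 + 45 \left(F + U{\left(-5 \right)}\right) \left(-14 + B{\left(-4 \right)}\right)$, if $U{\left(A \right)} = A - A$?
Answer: $-12977$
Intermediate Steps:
$U{\left(A \right)} = 0$
$F = 24$ ($F = \frac{2 \cdot 6 \cdot 6}{3} = \frac{2}{3} \cdot 36 = 24$)
$-17 + 45 \left(F + U{\left(-5 \right)}\right) \left(-14 + B{\left(-4 \right)}\right) = -17 + 45 \left(24 + 0\right) \left(-14 + 2\right) = -17 + 45 \cdot 24 \left(-12\right) = -17 + 45 \left(-288\right) = -17 - 12960 = -12977$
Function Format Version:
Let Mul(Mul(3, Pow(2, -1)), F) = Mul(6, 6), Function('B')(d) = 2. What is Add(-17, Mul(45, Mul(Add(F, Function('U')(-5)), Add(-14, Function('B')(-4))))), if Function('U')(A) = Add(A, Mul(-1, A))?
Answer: -12977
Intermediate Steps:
Function('U')(A) = 0
F = 24 (F = Mul(Rational(2, 3), Mul(6, 6)) = Mul(Rational(2, 3), 36) = 24)
Add(-17, Mul(45, Mul(Add(F, Function('U')(-5)), Add(-14, Function('B')(-4))))) = Add(-17, Mul(45, Mul(Add(24, 0), Add(-14, 2)))) = Add(-17, Mul(45, Mul(24, -12))) = Add(-17, Mul(45, -288)) = Add(-17, -12960) = -12977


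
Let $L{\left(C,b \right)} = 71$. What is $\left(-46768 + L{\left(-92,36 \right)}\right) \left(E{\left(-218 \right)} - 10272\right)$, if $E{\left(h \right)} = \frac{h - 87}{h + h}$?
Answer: $\frac{209122568039}{436} \approx 4.7964 \cdot 10^{8}$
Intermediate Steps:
$E{\left(h \right)} = \frac{-87 + h}{2 h}$
$\left(-46768 + L{\left(-92,36 \right)}\right) \left(E{\left(-218 \right)} - 10272\right) = \left(-46768 + 71\right) \left(\frac{-87 - 218}{2 \left(-218\right)} - 10272\right) = - 46697 \left(\frac{1}{2} \left(- \frac{1}{218}\right) \left(-305\right) - 10272\right) = - 46697 \left(\frac{305}{436} - 10272\right) = \left(-46697\right) \left(- \frac{4478287}{436}\right) = \frac{209122568039}{436}$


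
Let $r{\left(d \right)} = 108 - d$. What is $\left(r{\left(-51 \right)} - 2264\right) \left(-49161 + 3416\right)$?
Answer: $96293225$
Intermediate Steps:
$\left(r{\left(-51 \right)} - 2264\right) \left(-49161 + 3416\right) = \left(\left(108 - -51\right) - 2264\right) \left(-49161 + 3416\right) = \left(\left(108 + 51\right) - 2264\right) \left(-45745\right) = \left(159 - 2264\right) \left(-45745\right) = \left(-2105\right) \left(-45745\right) = 96293225$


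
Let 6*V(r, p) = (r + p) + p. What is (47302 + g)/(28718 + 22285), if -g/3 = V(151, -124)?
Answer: 31567/34002 ≈ 0.92839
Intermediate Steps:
V(r, p) = p/3 + r/6 (V(r, p) = ((r + p) + p)/6 = ((p + r) + p)/6 = (r + 2*p)/6 = p/3 + r/6)
g = 97/2 (g = -3*((⅓)*(-124) + (⅙)*151) = -3*(-124/3 + 151/6) = -3*(-97/6) = 97/2 ≈ 48.500)
(47302 + g)/(28718 + 22285) = (47302 + 97/2)/(28718 + 22285) = (94701/2)/51003 = (94701/2)*(1/51003) = 31567/34002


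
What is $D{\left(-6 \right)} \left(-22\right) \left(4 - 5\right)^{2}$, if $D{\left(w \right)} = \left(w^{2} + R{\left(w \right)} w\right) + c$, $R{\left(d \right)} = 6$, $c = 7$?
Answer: $-154$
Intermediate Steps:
$D{\left(w \right)} = 7 + w^{2} + 6 w$ ($D{\left(w \right)} = \left(w^{2} + 6 w\right) + 7 = 7 + w^{2} + 6 w$)
$D{\left(-6 \right)} \left(-22\right) \left(4 - 5\right)^{2} = \left(7 + \left(-6\right)^{2} + 6 \left(-6\right)\right) \left(-22\right) \left(4 - 5\right)^{2} = \left(7 + 36 - 36\right) \left(-22\right) \left(-1\right)^{2} = 7 \left(-22\right) 1 = \left(-154\right) 1 = -154$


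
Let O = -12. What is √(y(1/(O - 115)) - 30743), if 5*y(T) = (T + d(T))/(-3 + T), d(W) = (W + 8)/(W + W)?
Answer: I*√112030432115/1910 ≈ 175.24*I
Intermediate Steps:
d(W) = (8 + W)/(2*W) (d(W) = (8 + W)/((2*W)) = (8 + W)*(1/(2*W)) = (8 + W)/(2*W))
y(T) = (T + (8 + T)/(2*T))/(5*(-3 + T)) (y(T) = ((T + (8 + T)/(2*T))/(-3 + T))/5 = (T + (8 + T)/(2*T))/(5*(-3 + T)))
√(y(1/(O - 115)) - 30743) = √((8 + 1/(-12 - 115) + 2*(1/(-12 - 115))²)/(10*(1/(-12 - 115))*(-3 + 1/(-12 - 115))) - 30743) = √((8 + 1/(-127) + 2*(1/(-127))²)/(10*(1/(-127))*(-3 + 1/(-127))) - 30743) = √((8 - 1/127 + 2*(-1/127)²)/(10*(-1/127)*(-3 - 1/127)) - 30743) = √((⅒)*(-127)*(8 - 1/127 + 2*(1/16129))/(-382/127) - 30743) = √((⅒)*(-127)*(-127/382)*(8 - 1/127 + 2/16129) - 30743) = √((⅒)*(-127)*(-127/382)*(128907/16129) - 30743) = √(128907/3820 - 30743) = √(-117309353/3820) = I*√112030432115/1910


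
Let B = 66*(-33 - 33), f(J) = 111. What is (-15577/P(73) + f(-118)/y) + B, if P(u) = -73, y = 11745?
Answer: -1183936364/285795 ≈ -4142.6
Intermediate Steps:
B = -4356 (B = 66*(-66) = -4356)
(-15577/P(73) + f(-118)/y) + B = (-15577/(-73) + 111/11745) - 4356 = (-15577*(-1/73) + 111*(1/11745)) - 4356 = (15577/73 + 37/3915) - 4356 = 60986656/285795 - 4356 = -1183936364/285795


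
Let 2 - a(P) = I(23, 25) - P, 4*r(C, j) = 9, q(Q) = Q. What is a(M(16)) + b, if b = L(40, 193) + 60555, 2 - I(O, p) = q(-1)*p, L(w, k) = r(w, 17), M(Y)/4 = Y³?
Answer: 307665/4 ≈ 76916.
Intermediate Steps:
M(Y) = 4*Y³
r(C, j) = 9/4 (r(C, j) = (¼)*9 = 9/4)
L(w, k) = 9/4
I(O, p) = 2 + p (I(O, p) = 2 - (-1)*p = 2 + p)
b = 242229/4 (b = 9/4 + 60555 = 242229/4 ≈ 60557.)
a(P) = -25 + P (a(P) = 2 - ((2 + 25) - P) = 2 - (27 - P) = 2 + (-27 + P) = -25 + P)
a(M(16)) + b = (-25 + 4*16³) + 242229/4 = (-25 + 4*4096) + 242229/4 = (-25 + 16384) + 242229/4 = 16359 + 242229/4 = 307665/4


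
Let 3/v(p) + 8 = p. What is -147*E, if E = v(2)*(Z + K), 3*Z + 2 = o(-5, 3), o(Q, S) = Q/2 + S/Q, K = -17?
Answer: -27489/20 ≈ -1374.4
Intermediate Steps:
o(Q, S) = Q/2 + S/Q (o(Q, S) = Q*(½) + S/Q = Q/2 + S/Q)
v(p) = 3/(-8 + p)
Z = -17/10 (Z = -⅔ + ((½)*(-5) + 3/(-5))/3 = -⅔ + (-5/2 + 3*(-⅕))/3 = -⅔ + (-5/2 - ⅗)/3 = -⅔ + (⅓)*(-31/10) = -⅔ - 31/30 = -17/10 ≈ -1.7000)
E = 187/20 (E = (3/(-8 + 2))*(-17/10 - 17) = (3/(-6))*(-187/10) = (3*(-⅙))*(-187/10) = -½*(-187/10) = 187/20 ≈ 9.3500)
-147*E = -147*187/20 = -27489/20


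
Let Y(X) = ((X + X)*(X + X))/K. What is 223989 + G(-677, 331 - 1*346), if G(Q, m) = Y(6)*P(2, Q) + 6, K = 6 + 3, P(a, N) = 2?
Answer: 224027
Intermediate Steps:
K = 9
Y(X) = 4*X**2/9 (Y(X) = ((X + X)*(X + X))/9 = ((2*X)*(2*X))*(1/9) = (4*X**2)*(1/9) = 4*X**2/9)
G(Q, m) = 38 (G(Q, m) = ((4/9)*6**2)*2 + 6 = ((4/9)*36)*2 + 6 = 16*2 + 6 = 32 + 6 = 38)
223989 + G(-677, 331 - 1*346) = 223989 + 38 = 224027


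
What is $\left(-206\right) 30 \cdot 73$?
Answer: $-451140$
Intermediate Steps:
$\left(-206\right) 30 \cdot 73 = \left(-6180\right) 73 = -451140$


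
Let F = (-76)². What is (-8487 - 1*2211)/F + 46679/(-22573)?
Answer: -255551929/65190824 ≈ -3.9201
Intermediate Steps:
F = 5776
(-8487 - 1*2211)/F + 46679/(-22573) = (-8487 - 1*2211)/5776 + 46679/(-22573) = (-8487 - 2211)*(1/5776) + 46679*(-1/22573) = -10698*1/5776 - 46679/22573 = -5349/2888 - 46679/22573 = -255551929/65190824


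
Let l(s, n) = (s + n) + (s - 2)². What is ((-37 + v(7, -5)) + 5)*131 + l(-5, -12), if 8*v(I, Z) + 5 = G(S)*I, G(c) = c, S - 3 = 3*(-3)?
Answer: -39437/8 ≈ -4929.6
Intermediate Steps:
S = -6 (S = 3 + 3*(-3) = 3 - 9 = -6)
v(I, Z) = -5/8 - 3*I/4 (v(I, Z) = -5/8 + (-6*I)/8 = -5/8 - 3*I/4)
l(s, n) = n + s + (-2 + s)² (l(s, n) = (n + s) + (-2 + s)² = n + s + (-2 + s)²)
((-37 + v(7, -5)) + 5)*131 + l(-5, -12) = ((-37 + (-5/8 - ¾*7)) + 5)*131 + (-12 - 5 + (-2 - 5)²) = ((-37 + (-5/8 - 21/4)) + 5)*131 + (-12 - 5 + (-7)²) = ((-37 - 47/8) + 5)*131 + (-12 - 5 + 49) = (-343/8 + 5)*131 + 32 = -303/8*131 + 32 = -39693/8 + 32 = -39437/8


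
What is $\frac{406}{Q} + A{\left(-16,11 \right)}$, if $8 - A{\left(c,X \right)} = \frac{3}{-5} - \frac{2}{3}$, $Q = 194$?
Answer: $\frac{16528}{1455} \approx 11.359$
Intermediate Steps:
$A{\left(c,X \right)} = \frac{139}{15}$ ($A{\left(c,X \right)} = 8 - \left(\frac{3}{-5} - \frac{2}{3}\right) = 8 - \left(3 \left(- \frac{1}{5}\right) - \frac{2}{3}\right) = 8 - \left(- \frac{3}{5} - \frac{2}{3}\right) = 8 - - \frac{19}{15} = 8 + \frac{19}{15} = \frac{139}{15}$)
$\frac{406}{Q} + A{\left(-16,11 \right)} = \frac{406}{194} + \frac{139}{15} = 406 \cdot \frac{1}{194} + \frac{139}{15} = \frac{203}{97} + \frac{139}{15} = \frac{16528}{1455}$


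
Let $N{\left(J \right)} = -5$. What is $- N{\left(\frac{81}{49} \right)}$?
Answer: $5$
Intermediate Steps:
$- N{\left(\frac{81}{49} \right)} = \left(-1\right) \left(-5\right) = 5$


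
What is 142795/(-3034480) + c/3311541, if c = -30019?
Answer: -112792710443/2009760986736 ≈ -0.056122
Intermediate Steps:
142795/(-3034480) + c/3311541 = 142795/(-3034480) - 30019/3311541 = 142795*(-1/3034480) - 30019*1/3311541 = -28559/606896 - 30019/3311541 = -112792710443/2009760986736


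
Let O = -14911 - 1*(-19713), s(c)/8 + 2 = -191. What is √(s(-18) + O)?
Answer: 3*√362 ≈ 57.079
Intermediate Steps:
s(c) = -1544 (s(c) = -16 + 8*(-191) = -16 - 1528 = -1544)
O = 4802 (O = -14911 + 19713 = 4802)
√(s(-18) + O) = √(-1544 + 4802) = √3258 = 3*√362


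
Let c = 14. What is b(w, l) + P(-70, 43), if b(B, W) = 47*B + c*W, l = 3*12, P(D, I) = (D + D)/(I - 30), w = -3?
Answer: 4579/13 ≈ 352.23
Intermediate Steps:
P(D, I) = 2*D/(-30 + I) (P(D, I) = (2*D)/(-30 + I) = 2*D/(-30 + I))
l = 36
b(B, W) = 14*W + 47*B (b(B, W) = 47*B + 14*W = 14*W + 47*B)
b(w, l) + P(-70, 43) = (14*36 + 47*(-3)) + 2*(-70)/(-30 + 43) = (504 - 141) + 2*(-70)/13 = 363 + 2*(-70)*(1/13) = 363 - 140/13 = 4579/13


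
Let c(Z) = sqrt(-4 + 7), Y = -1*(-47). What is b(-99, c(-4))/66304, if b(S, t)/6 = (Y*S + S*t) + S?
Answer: -891/2072 - 297*sqrt(3)/33152 ≈ -0.44554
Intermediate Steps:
Y = 47
c(Z) = sqrt(3)
b(S, t) = 288*S + 6*S*t (b(S, t) = 6*((47*S + S*t) + S) = 6*(48*S + S*t) = 288*S + 6*S*t)
b(-99, c(-4))/66304 = (6*(-99)*(48 + sqrt(3)))/66304 = (-28512 - 594*sqrt(3))*(1/66304) = -891/2072 - 297*sqrt(3)/33152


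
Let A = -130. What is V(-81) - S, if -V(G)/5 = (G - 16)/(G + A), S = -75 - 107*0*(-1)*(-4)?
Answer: 15340/211 ≈ 72.701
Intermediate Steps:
S = -75 (S = -75 - 0*(-4) = -75 - 107*0 = -75 + 0 = -75)
V(G) = -5*(-16 + G)/(-130 + G) (V(G) = -5*(G - 16)/(G - 130) = -5*(-16 + G)/(-130 + G))
V(-81) - S = 5*(16 - 1*(-81))/(-130 - 81) - 1*(-75) = 5*(16 + 81)/(-211) + 75 = 5*(-1/211)*97 + 75 = -485/211 + 75 = 15340/211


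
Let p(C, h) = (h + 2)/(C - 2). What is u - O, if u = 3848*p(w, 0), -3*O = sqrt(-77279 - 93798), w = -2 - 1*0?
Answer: -1924 + I*sqrt(171077)/3 ≈ -1924.0 + 137.87*I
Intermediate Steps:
w = -2 (w = -2 + 0 = -2)
p(C, h) = (2 + h)/(-2 + C)
O = -I*sqrt(171077)/3 (O = -sqrt(-77279 - 93798)/3 = -I*sqrt(171077)/3 ≈ -137.87*I)
u = -1924 (u = 3848*((2 + 0)/(-2 - 2)) = 3848*(2/(-4)) = 3848*(-1/4*2) = 3848*(-1/2) = -1924)
u - O = -1924 - (-1)*I*sqrt(171077)/3 = -1924 + I*sqrt(171077)/3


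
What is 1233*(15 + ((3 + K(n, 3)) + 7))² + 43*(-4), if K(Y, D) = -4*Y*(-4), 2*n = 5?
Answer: 5209253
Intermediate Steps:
n = 5/2 (n = (½)*5 = 5/2 ≈ 2.5000)
K(Y, D) = 16*Y
1233*(15 + ((3 + K(n, 3)) + 7))² + 43*(-4) = 1233*(15 + ((3 + 16*(5/2)) + 7))² + 43*(-4) = 1233*(15 + ((3 + 40) + 7))² - 172 = 1233*(15 + (43 + 7))² - 172 = 1233*(15 + 50)² - 172 = 1233*65² - 172 = 1233*4225 - 172 = 5209425 - 172 = 5209253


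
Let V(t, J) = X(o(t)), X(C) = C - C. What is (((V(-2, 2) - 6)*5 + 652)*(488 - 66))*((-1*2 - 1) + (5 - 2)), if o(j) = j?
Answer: 0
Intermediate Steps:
X(C) = 0
V(t, J) = 0
(((V(-2, 2) - 6)*5 + 652)*(488 - 66))*((-1*2 - 1) + (5 - 2)) = (((0 - 6)*5 + 652)*(488 - 66))*((-1*2 - 1) + (5 - 2)) = ((-6*5 + 652)*422)*((-2 - 1) + 3) = ((-30 + 652)*422)*(-3 + 3) = (622*422)*0 = 262484*0 = 0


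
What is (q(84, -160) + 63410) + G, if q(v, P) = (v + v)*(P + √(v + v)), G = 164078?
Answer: 200608 + 336*√42 ≈ 2.0279e+5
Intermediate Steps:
q(v, P) = 2*v*(P + √2*√v) (q(v, P) = (2*v)*(P + √(2*v)) = (2*v)*(P + √2*√v) = 2*v*(P + √2*√v))
(q(84, -160) + 63410) + G = ((2*(-160)*84 + 2*√2*84^(3/2)) + 63410) + 164078 = ((-26880 + 2*√2*(168*√21)) + 63410) + 164078 = ((-26880 + 336*√42) + 63410) + 164078 = (36530 + 336*√42) + 164078 = 200608 + 336*√42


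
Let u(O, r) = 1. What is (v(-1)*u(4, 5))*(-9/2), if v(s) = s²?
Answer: -9/2 ≈ -4.5000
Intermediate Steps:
(v(-1)*u(4, 5))*(-9/2) = ((-1)²*1)*(-9/2) = (1*1)*(-9*½) = 1*(-9/2) = -9/2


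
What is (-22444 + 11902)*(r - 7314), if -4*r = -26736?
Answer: 6641460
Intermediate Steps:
r = 6684 (r = -1/4*(-26736) = 6684)
(-22444 + 11902)*(r - 7314) = (-22444 + 11902)*(6684 - 7314) = -10542*(-630) = 6641460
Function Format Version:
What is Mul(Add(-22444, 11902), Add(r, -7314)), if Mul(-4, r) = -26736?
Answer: 6641460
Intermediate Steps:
r = 6684 (r = Mul(Rational(-1, 4), -26736) = 6684)
Mul(Add(-22444, 11902), Add(r, -7314)) = Mul(Add(-22444, 11902), Add(6684, -7314)) = Mul(-10542, -630) = 6641460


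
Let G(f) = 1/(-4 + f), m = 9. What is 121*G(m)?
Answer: 121/5 ≈ 24.200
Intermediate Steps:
121*G(m) = 121/(-4 + 9) = 121/5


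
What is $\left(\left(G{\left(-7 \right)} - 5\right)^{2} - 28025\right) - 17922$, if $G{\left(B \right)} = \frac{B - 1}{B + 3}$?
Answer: $-45938$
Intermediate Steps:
$G{\left(B \right)} = \frac{-1 + B}{3 + B}$
$\left(\left(G{\left(-7 \right)} - 5\right)^{2} - 28025\right) - 17922 = \left(\left(\frac{-1 - 7}{3 - 7} - 5\right)^{2} - 28025\right) - 17922 = \left(\left(\frac{1}{-4} \left(-8\right) - 5\right)^{2} - 28025\right) - 17922 = \left(\left(\left(- \frac{1}{4}\right) \left(-8\right) - 5\right)^{2} - 28025\right) - 17922 = \left(\left(2 - 5\right)^{2} - 28025\right) - 17922 = \left(\left(-3\right)^{2} - 28025\right) - 17922 = \left(9 - 28025\right) - 17922 = -28016 - 17922 = -45938$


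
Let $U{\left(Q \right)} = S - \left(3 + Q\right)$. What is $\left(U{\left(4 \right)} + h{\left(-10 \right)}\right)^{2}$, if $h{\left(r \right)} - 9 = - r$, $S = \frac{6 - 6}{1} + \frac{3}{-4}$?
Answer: $\frac{2025}{16} \approx 126.56$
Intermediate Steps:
$S = - \frac{3}{4}$ ($S = \left(6 - 6\right) 1 + 3 \left(- \frac{1}{4}\right) = 0 \cdot 1 - \frac{3}{4} = 0 - \frac{3}{4} = - \frac{3}{4} \approx -0.75$)
$U{\left(Q \right)} = - \frac{15}{4} - Q$ ($U{\left(Q \right)} = - \frac{3}{4} - \left(3 + Q\right) = - \frac{15}{4} - Q$)
$h{\left(r \right)} = 9 - r$
$\left(U{\left(4 \right)} + h{\left(-10 \right)}\right)^{2} = \left(\left(- \frac{15}{4} - 4\right) + \left(9 - -10\right)\right)^{2} = \left(\left(- \frac{15}{4} - 4\right) + \left(9 + 10\right)\right)^{2} = \left(- \frac{31}{4} + 19\right)^{2} = \left(\frac{45}{4}\right)^{2} = \frac{2025}{16}$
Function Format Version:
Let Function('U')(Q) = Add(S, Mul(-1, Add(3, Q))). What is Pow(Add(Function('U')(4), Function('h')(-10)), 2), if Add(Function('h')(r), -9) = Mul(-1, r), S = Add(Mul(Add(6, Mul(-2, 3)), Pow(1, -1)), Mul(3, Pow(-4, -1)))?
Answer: Rational(2025, 16) ≈ 126.56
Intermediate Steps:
S = Rational(-3, 4) (S = Add(Mul(Add(6, -6), 1), Mul(3, Rational(-1, 4))) = Add(Mul(0, 1), Rational(-3, 4)) = Add(0, Rational(-3, 4)) = Rational(-3, 4) ≈ -0.75000)
Function('U')(Q) = Add(Rational(-15, 4), Mul(-1, Q)) (Function('U')(Q) = Add(Rational(-3, 4), Mul(-1, Add(3, Q))) = Add(Rational(-3, 4), Add(-3, Mul(-1, Q))) = Add(Rational(-15, 4), Mul(-1, Q)))
Function('h')(r) = Add(9, Mul(-1, r))
Pow(Add(Function('U')(4), Function('h')(-10)), 2) = Pow(Add(Add(Rational(-15, 4), Mul(-1, 4)), Add(9, Mul(-1, -10))), 2) = Pow(Add(Add(Rational(-15, 4), -4), Add(9, 10)), 2) = Pow(Add(Rational(-31, 4), 19), 2) = Pow(Rational(45, 4), 2) = Rational(2025, 16)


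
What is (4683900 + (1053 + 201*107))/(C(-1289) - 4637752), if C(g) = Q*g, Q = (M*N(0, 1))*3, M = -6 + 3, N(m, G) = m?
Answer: -1176615/1159438 ≈ -1.0148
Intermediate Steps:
M = -3
Q = 0 (Q = -3*0*3 = 0*3 = 0)
C(g) = 0 (C(g) = 0*g = 0)
(4683900 + (1053 + 201*107))/(C(-1289) - 4637752) = (4683900 + (1053 + 201*107))/(0 - 4637752) = (4683900 + (1053 + 21507))/(-4637752) = (4683900 + 22560)*(-1/4637752) = 4706460*(-1/4637752) = -1176615/1159438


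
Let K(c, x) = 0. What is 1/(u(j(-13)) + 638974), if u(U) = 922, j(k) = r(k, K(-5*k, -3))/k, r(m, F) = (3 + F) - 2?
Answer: 1/639896 ≈ 1.5628e-6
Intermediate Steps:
r(m, F) = 1 + F
j(k) = 1/k (j(k) = (1 + 0)/k = 1/k)
1/(u(j(-13)) + 638974) = 1/(922 + 638974) = 1/639896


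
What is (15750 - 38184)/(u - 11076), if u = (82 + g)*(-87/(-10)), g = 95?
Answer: 74780/31787 ≈ 2.3525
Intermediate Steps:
u = 15399/10 (u = (82 + 95)*(-87/(-10)) = 177*(-87*(-⅒)) = 177*(87/10) = 15399/10 ≈ 1539.9)
(15750 - 38184)/(u - 11076) = (15750 - 38184)/(15399/10 - 11076) = -22434/(-95361/10) = -22434*(-10/95361) = 74780/31787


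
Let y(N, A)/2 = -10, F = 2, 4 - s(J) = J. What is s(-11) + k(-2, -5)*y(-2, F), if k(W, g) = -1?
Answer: 35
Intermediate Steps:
s(J) = 4 - J
y(N, A) = -20 (y(N, A) = 2*(-10) = -20)
s(-11) + k(-2, -5)*y(-2, F) = (4 - 1*(-11)) - 1*(-20) = (4 + 11) + 20 = 15 + 20 = 35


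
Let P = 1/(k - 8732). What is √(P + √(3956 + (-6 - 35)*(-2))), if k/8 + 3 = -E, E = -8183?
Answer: √(14177 + 803949316*√4038)/28354 ≈ 7.9715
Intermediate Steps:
k = 65440 (k = -24 + 8*(-1*(-8183)) = -24 + 8*8183 = -24 + 65464 = 65440)
P = 1/56708 (P = 1/(65440 - 8732) = 1/56708 ≈ 1.7634e-5)
√(P + √(3956 + (-6 - 35)*(-2))) = √(1/56708 + √(3956 + (-6 - 35)*(-2))) = √(1/56708 + √(3956 - 41*(-2))) = √(1/56708 + √(3956 + 82)) = √(1/56708 + √4038)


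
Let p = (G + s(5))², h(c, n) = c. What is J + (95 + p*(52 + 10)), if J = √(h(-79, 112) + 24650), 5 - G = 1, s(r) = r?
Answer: 5117 + √24571 ≈ 5273.8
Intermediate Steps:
G = 4 (G = 5 - 1*1 = 5 - 1 = 4)
p = 81 (p = (4 + 5)² = 9² = 81)
J = √24571 (J = √(-79 + 24650) = √24571 ≈ 156.75)
J + (95 + p*(52 + 10)) = √24571 + (95 + 81*(52 + 10)) = √24571 + (95 + 81*62) = √24571 + (95 + 5022) = √24571 + 5117 = 5117 + √24571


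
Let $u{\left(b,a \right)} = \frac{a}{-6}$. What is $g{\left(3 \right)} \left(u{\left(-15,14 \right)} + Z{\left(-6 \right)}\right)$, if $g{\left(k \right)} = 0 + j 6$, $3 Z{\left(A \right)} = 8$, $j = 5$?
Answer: $10$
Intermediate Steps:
$Z{\left(A \right)} = \frac{8}{3}$ ($Z{\left(A \right)} = \frac{1}{3} \cdot 8 = \frac{8}{3}$)
$u{\left(b,a \right)} = - \frac{a}{6}$ ($u{\left(b,a \right)} = a \left(- \frac{1}{6}\right) = - \frac{a}{6}$)
$g{\left(k \right)} = 30$ ($g{\left(k \right)} = 0 + 5 \cdot 6 = 0 + 30 = 30$)
$g{\left(3 \right)} \left(u{\left(-15,14 \right)} + Z{\left(-6 \right)}\right) = 30 \left(\left(- \frac{1}{6}\right) 14 + \frac{8}{3}\right) = 30 \left(- \frac{7}{3} + \frac{8}{3}\right) = 30 \cdot \frac{1}{3} = 10$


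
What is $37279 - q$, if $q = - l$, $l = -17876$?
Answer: $19403$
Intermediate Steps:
$q = 17876$ ($q = \left(-1\right) \left(-17876\right) = 17876$)
$37279 - q = 37279 - 17876 = 19403$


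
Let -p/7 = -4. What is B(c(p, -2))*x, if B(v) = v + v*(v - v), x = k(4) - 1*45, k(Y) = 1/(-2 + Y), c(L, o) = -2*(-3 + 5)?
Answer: 178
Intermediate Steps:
p = 28 (p = -7*(-4) = 28)
c(L, o) = -4 (c(L, o) = -2*2 = -4)
x = -89/2 (x = 1/(-2 + 4) - 1*45 = 1/2 - 45 = -89/2 ≈ -44.500)
B(v) = v (B(v) = v + v*0 = v + 0 = v)
B(c(p, -2))*x = -4*(-89/2) = 178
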